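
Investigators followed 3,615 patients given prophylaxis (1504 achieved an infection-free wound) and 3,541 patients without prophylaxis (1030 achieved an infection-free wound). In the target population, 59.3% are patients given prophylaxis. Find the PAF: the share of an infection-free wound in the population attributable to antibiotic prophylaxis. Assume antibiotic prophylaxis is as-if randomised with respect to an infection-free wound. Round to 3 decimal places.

PAF ≈ 0.203

p₁ = P(outcome | exposed) = 1504/3615 = 0.41604
p₀ = P(outcome | unexposed) = 1030/3541 = 0.29088
Overall risk P(Y=1) = π·p₁ + (1−π)·p₀ = 0.593×0.41604 + 0.407×0.29088 = 0.3651.
Under exogeneity, PAF = [P(Y=1) − p₀] / P(Y=1).
PAF = (0.3651 − 0.29088) / 0.3651 ≈ 0.2033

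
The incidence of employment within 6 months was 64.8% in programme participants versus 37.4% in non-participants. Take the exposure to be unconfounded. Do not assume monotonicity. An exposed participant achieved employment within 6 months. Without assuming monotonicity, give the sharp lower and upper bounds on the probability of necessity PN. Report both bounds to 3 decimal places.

p₁ = 0.648, p₀ = 0.374.
Under exogeneity alone the bounds on PN are max{0,(p₁−p₀)/p₁} ≤ PN ≤ min{1,(1−p₀)/p₁}.
  lower = (p₁ − p₀)/p₁ = 0.274 / 0.648 ≈ 0.4228
  upper = min{1, (1 − p₀)/p₁} = 0.626 / 0.648 ≈ 0.9660

0.423 ≤ PN ≤ 0.966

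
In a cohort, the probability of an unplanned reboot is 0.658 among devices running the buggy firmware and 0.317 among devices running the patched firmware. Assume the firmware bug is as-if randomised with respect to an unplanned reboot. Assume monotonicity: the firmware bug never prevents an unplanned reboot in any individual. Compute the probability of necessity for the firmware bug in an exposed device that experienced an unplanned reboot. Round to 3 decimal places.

Let p₁ = 0.658, p₀ = 0.317.
Under exogeneity and monotonicity, PN = (p₁ − p₀) / p₁.
PN = (0.658 − 0.317) / 0.658 = 0.341 / 0.658 ≈ 0.5182

PN ≈ 0.518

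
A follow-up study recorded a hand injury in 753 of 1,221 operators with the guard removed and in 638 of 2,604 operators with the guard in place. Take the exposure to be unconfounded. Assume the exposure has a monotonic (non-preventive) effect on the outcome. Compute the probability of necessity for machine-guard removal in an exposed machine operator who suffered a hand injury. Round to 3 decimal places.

p₁ = P(outcome | exposed) = 753/1221 = 0.61671
p₀ = P(outcome | unexposed) = 638/2604 = 0.24501
Under exogeneity and monotonicity, PN = (p₁ − p₀) / p₁.
PN = (0.61671 − 0.24501) / 0.61671 = 0.3717 / 0.61671 ≈ 0.6027

PN ≈ 0.603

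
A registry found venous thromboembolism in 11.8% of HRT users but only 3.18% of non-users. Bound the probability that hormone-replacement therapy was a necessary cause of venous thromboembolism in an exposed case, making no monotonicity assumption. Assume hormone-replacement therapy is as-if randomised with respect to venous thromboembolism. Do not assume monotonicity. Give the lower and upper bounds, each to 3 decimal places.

0.731 ≤ PN ≤ 1.000

p₁ = 0.118, p₀ = 0.0318.
Under exogeneity alone the bounds on PN are max{0,(p₁−p₀)/p₁} ≤ PN ≤ min{1,(1−p₀)/p₁}.
  lower = (p₁ − p₀)/p₁ = 0.0862 / 0.118 ≈ 0.7305
  upper = min{1, (1 − p₀)/p₁} = 0.9682 / 0.118 ≈ 8.2051 → capped at 1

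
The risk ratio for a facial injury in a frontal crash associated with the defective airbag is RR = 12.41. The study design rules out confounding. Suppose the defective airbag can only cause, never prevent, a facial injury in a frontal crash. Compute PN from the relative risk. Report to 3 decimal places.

PN ≈ 0.919

Under exogeneity and monotonicity, PN = (RR − 1) / RR = 1 − 1/RR.
PN = (12.41 − 1) / 12.41 = 11.41 / 12.41 ≈ 0.9194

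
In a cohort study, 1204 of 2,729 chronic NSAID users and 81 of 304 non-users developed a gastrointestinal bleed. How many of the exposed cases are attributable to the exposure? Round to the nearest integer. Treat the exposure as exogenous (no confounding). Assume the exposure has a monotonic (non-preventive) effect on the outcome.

about 477 cases

p₁ = P(outcome | exposed) = 1204/2729 = 0.44119
p₀ = P(outcome | unexposed) = 81/304 = 0.26645
PN = (p₁ − p₀)/p₁ = (0.44119 − 0.26645) / 0.44119 ≈ 0.39607.
Attributable cases ≈ PN × (exposed cases) = 0.39607 × 1204 ≈ 476.87.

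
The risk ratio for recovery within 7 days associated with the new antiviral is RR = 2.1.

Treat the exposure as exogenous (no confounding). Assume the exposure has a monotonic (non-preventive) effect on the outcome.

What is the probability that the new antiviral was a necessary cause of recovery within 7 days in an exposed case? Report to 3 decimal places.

PN ≈ 0.524

Under exogeneity and monotonicity, PN = (RR − 1) / RR = 1 − 1/RR.
PN = (2.1 − 1) / 2.1 = 1.1 / 2.1 ≈ 0.5238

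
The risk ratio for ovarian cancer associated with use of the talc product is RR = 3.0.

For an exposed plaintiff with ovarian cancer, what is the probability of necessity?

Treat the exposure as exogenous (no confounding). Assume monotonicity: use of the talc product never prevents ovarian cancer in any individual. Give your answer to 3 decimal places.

Under exogeneity and monotonicity, PN = (RR − 1) / RR = 1 − 1/RR.
PN = (3.0 − 1) / 3.0 = 2 / 3.0 ≈ 0.6667

PN ≈ 0.667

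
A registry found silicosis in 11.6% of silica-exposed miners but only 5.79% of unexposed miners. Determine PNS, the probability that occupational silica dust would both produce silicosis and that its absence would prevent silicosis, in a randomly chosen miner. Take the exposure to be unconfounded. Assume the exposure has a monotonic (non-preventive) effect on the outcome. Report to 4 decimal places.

p₁ = 0.116, p₀ = 0.0579.
Under exogeneity and monotonicity, PNS = p₁ − p₀.
PNS = 0.116 − 0.0579 = 0.0581

PNS ≈ 0.0581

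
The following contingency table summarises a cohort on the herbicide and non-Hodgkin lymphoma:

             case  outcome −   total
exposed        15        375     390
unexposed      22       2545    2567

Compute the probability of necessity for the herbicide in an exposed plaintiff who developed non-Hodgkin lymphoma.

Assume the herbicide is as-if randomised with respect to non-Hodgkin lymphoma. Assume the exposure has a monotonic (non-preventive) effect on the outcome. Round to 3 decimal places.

PN ≈ 0.777

p₁ = P(outcome | exposed) = 15/390 = 0.038462
p₀ = P(outcome | unexposed) = 22/2567 = 0.0085703
Under exogeneity and monotonicity, PN = (p₁ − p₀)/p₁.
PN = (0.038462 − 0.0085703) / 0.038462 ≈ 0.7772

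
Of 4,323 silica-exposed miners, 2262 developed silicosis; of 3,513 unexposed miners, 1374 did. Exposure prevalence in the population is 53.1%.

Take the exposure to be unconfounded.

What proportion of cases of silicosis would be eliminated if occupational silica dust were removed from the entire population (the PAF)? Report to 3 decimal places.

p₁ = P(outcome | exposed) = 2262/4323 = 0.52325
p₀ = P(outcome | unexposed) = 1374/3513 = 0.39112
Overall risk P(Y=1) = π·p₁ + (1−π)·p₀ = 0.531×0.52325 + 0.469×0.39112 = 0.46128.
Under exogeneity, PAF = [P(Y=1) − p₀] / P(Y=1).
PAF = (0.46128 − 0.39112) / 0.46128 ≈ 0.1521

PAF ≈ 0.152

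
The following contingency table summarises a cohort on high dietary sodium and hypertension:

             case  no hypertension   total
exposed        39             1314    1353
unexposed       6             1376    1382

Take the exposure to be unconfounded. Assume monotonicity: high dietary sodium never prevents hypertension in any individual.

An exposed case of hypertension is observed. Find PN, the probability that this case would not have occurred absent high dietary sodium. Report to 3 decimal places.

p₁ = P(outcome | exposed) = 39/1353 = 0.028825
p₀ = P(outcome | unexposed) = 6/1382 = 0.0043415
Under exogeneity and monotonicity, PN = (p₁ − p₀)/p₁.
PN = (0.028825 − 0.0043415) / 0.028825 ≈ 0.8494

PN ≈ 0.849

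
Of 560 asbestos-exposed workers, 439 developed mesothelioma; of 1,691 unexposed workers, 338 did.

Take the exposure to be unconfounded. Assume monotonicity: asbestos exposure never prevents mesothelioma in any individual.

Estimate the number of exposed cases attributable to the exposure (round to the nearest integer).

about 327 cases

p₁ = P(outcome | exposed) = 439/560 = 0.78393
p₀ = P(outcome | unexposed) = 338/1691 = 0.19988
PN = (p₁ − p₀)/p₁ = (0.78393 − 0.19988) / 0.78393 ≈ 0.74503.
Attributable cases ≈ PN × (exposed cases) = 0.74503 × 439 ≈ 327.07.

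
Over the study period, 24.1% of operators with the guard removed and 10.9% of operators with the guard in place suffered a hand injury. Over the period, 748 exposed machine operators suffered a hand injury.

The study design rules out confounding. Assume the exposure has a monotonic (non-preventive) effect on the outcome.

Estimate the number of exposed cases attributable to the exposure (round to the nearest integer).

about 410 cases

p₁ = 0.241, p₀ = 0.109.
PN = (p₁ − p₀)/p₁ = (0.241 − 0.109) / 0.241 ≈ 0.54772.
Attributable cases ≈ PN × (exposed cases) = 0.54772 × 748 ≈ 409.69.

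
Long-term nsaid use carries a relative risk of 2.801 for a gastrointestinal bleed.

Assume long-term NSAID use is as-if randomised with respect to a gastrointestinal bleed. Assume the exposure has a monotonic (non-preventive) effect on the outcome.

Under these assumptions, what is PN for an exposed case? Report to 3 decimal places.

Under exogeneity and monotonicity, PN = (RR − 1) / RR = 1 − 1/RR.
PN = (2.801 − 1) / 2.801 = 1.801 / 2.801 ≈ 0.6430

PN ≈ 0.643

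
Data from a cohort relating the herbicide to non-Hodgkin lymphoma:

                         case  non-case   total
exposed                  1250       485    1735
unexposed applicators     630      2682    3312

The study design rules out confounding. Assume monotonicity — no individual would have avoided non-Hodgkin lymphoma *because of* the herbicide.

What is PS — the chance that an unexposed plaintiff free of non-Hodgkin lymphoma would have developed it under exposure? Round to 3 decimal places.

p₁ = P(outcome | exposed) = 1250/1735 = 0.72046
p₀ = P(outcome | unexposed) = 630/3312 = 0.19022
Under exogeneity and monotonicity, PS = (p₁ − p₀) / (1 − p₀).
PS = (0.72046 − 0.19022) / (1 − 0.19022) = 0.53024 / 0.80978 ≈ 0.6548

PS ≈ 0.655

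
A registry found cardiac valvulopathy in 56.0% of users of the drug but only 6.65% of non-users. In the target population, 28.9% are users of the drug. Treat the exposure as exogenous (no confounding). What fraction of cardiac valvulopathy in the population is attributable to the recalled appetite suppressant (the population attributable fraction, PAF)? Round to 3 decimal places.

PAF ≈ 0.682

p₁ = 0.56, p₀ = 0.0665.
Overall risk P(Y=1) = π·p₁ + (1−π)·p₀ = 0.289×0.56 + 0.711×0.0665 = 0.20912.
Under exogeneity, PAF = [P(Y=1) − p₀] / P(Y=1).
PAF = (0.20912 − 0.0665) / 0.20912 ≈ 0.6820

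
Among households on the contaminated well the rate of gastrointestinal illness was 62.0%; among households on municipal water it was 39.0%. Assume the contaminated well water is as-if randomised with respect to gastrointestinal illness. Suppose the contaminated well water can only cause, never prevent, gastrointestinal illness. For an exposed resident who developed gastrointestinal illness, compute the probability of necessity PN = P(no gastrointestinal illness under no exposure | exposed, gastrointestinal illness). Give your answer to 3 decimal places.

p₁ = 0.62, p₀ = 0.39.
Under exogeneity and monotonicity, PN = (p₁ − p₀) / p₁.
PN = (0.62 − 0.39) / 0.62 = 0.23 / 0.62 ≈ 0.3710

PN ≈ 0.371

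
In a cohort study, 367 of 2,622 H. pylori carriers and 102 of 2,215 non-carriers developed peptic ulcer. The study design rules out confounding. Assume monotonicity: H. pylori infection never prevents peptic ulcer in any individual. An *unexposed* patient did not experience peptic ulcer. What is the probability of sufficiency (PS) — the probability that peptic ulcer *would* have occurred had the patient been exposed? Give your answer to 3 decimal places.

p₁ = P(outcome | exposed) = 367/2622 = 0.13997
p₀ = P(outcome | unexposed) = 102/2215 = 0.04605
Under exogeneity and monotonicity, PS = (p₁ − p₀) / (1 − p₀).
PS = (0.13997 − 0.04605) / (1 − 0.04605) = 0.09392 / 0.95395 ≈ 0.0985

PS ≈ 0.098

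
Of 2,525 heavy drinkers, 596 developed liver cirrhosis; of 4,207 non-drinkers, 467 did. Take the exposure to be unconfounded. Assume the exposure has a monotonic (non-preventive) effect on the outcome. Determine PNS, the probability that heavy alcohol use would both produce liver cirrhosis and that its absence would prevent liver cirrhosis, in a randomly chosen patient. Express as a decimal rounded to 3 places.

PNS ≈ 0.125

p₁ = P(outcome | exposed) = 596/2525 = 0.23604
p₀ = P(outcome | unexposed) = 467/4207 = 0.11101
Under exogeneity and monotonicity, PNS = p₁ − p₀.
PNS = 0.23604 − 0.11101 = 0.12503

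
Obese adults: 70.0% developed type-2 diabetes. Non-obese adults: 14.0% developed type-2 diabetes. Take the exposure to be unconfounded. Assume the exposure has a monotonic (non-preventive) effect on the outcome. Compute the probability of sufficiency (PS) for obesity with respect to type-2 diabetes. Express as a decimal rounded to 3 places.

p₁ = 0.7, p₀ = 0.14.
Under exogeneity and monotonicity, PS = (p₁ − p₀) / (1 − p₀).
PS = (0.7 − 0.14) / (1 − 0.14) = 0.56 / 0.86 ≈ 0.6512

PS ≈ 0.651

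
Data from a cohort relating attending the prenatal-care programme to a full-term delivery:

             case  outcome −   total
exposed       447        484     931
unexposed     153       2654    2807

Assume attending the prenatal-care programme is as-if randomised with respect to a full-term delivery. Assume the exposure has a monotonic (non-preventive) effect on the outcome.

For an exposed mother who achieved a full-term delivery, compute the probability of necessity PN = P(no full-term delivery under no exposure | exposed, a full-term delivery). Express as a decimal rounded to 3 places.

p₁ = P(outcome | exposed) = 447/931 = 0.48013
p₀ = P(outcome | unexposed) = 153/2807 = 0.054507
Under exogeneity and monotonicity, PN = (p₁ − p₀)/p₁.
PN = (0.48013 − 0.054507) / 0.48013 ≈ 0.8865

PN ≈ 0.886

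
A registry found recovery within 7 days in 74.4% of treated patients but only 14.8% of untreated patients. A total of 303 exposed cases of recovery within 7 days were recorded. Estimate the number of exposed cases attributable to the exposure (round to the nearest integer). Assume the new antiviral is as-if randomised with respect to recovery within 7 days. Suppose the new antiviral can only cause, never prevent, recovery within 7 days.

about 243 cases

p₁ = 0.744, p₀ = 0.148.
PN = (p₁ − p₀)/p₁ = (0.744 − 0.148) / 0.744 ≈ 0.80108.
Attributable cases ≈ PN × (exposed cases) = 0.80108 × 303 ≈ 242.73.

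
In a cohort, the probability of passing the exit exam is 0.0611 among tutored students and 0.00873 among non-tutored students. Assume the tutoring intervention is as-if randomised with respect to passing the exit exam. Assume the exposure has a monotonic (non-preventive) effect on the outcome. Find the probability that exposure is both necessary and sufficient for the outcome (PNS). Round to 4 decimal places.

Let p₁ = 0.0611, p₀ = 0.00873.
Under exogeneity and monotonicity, PNS = p₁ − p₀.
PNS = 0.0611 − 0.00873 = 0.05237

PNS ≈ 0.0524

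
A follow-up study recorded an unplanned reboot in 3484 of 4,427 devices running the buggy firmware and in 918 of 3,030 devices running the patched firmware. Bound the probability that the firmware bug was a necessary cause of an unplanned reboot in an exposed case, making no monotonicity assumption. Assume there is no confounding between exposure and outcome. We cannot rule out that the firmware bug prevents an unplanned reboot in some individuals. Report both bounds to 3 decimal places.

0.615 ≤ PN ≤ 0.886

p₁ = P(outcome | exposed) = 3484/4427 = 0.78699
p₀ = P(outcome | unexposed) = 918/3030 = 0.30297
Under exogeneity alone the bounds on PN are max{0,(p₁−p₀)/p₁} ≤ PN ≤ min{1,(1−p₀)/p₁}.
  lower = (p₁ − p₀)/p₁ = 0.48402 / 0.78699 ≈ 0.6150
  upper = min{1, (1 − p₀)/p₁} = 0.69703 / 0.78699 ≈ 0.8857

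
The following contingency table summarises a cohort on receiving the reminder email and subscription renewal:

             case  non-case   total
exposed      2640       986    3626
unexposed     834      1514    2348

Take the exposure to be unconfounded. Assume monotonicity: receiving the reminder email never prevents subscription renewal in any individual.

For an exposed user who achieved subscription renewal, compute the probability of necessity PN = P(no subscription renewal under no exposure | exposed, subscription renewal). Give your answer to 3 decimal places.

PN ≈ 0.512

p₁ = P(outcome | exposed) = 2640/3626 = 0.72808
p₀ = P(outcome | unexposed) = 834/2348 = 0.3552
Under exogeneity and monotonicity, PN = (p₁ − p₀) / p₁.
PN = (0.72808 − 0.3552) / 0.72808 = 0.37288 / 0.72808 ≈ 0.5121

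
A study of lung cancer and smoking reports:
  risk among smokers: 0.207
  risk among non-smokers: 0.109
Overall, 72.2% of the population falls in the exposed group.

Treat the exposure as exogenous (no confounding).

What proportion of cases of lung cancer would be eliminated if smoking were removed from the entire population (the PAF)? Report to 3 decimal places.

Let p₁ = 0.207, p₀ = 0.109.
Overall risk P(Y=1) = π·p₁ + (1−π)·p₀ = 0.722×0.207 + 0.278×0.109 = 0.17976.
Under exogeneity, PAF = [P(Y=1) − p₀] / P(Y=1).
PAF = (0.17976 − 0.109) / 0.17976 ≈ 0.3936

PAF ≈ 0.394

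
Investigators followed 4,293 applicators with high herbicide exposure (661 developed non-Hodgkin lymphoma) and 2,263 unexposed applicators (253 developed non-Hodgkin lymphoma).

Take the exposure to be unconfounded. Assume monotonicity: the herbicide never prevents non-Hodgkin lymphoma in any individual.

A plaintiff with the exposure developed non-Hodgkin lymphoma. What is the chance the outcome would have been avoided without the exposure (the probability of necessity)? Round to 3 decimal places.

p₁ = P(outcome | exposed) = 661/4293 = 0.15397
p₀ = P(outcome | unexposed) = 253/2263 = 0.1118
Under exogeneity and monotonicity, PN = (p₁ − p₀) / p₁.
PN = (0.15397 − 0.1118) / 0.15397 = 0.042173 / 0.15397 ≈ 0.2739

PN ≈ 0.274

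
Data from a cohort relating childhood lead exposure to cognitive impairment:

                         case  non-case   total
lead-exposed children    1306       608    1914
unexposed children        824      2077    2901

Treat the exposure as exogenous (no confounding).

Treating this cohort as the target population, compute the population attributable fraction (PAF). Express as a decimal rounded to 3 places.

p₁ = P(outcome | exposed) = 1306/1914 = 0.68234
p₀ = P(outcome | unexposed) = 824/2901 = 0.28404
Exposure prevalence π = 1914/4815 = 0.39751; overall risk P(Y=1) = 0.44237.
Under exogeneity, PAF = [P(Y=1) − p₀]/P(Y=1).
PAF = (0.44237 − 0.28404) / 0.44237 ≈ 0.3579

PAF ≈ 0.358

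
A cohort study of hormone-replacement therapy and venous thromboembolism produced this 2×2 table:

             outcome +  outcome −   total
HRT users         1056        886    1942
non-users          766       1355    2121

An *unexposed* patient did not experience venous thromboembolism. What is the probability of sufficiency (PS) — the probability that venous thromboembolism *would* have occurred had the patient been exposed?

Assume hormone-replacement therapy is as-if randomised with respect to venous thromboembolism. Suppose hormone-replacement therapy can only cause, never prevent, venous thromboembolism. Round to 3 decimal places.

p₁ = P(outcome | exposed) = 1056/1942 = 0.54377
p₀ = P(outcome | unexposed) = 766/2121 = 0.36115
Under exogeneity and monotonicity, PS = (p₁ − p₀) / (1 − p₀).
PS = (0.54377 − 0.36115) / (1 − 0.36115) = 0.18262 / 0.63885 ≈ 0.2859

PS ≈ 0.286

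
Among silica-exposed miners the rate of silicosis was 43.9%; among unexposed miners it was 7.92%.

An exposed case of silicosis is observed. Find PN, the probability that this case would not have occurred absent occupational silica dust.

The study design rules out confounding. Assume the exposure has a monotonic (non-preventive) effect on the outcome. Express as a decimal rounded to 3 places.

p₁ = 0.439, p₀ = 0.0792.
Under exogeneity and monotonicity, PN = (p₁ − p₀) / p₁.
PN = (0.439 − 0.0792) / 0.439 = 0.3598 / 0.439 ≈ 0.8196

PN ≈ 0.820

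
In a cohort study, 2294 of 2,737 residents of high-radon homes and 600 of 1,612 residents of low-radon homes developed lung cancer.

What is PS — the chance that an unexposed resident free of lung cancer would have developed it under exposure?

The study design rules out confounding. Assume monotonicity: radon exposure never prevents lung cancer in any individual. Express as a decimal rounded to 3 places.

PS ≈ 0.742

p₁ = P(outcome | exposed) = 2294/2737 = 0.83814
p₀ = P(outcome | unexposed) = 600/1612 = 0.37221
Under exogeneity and monotonicity, PS = (p₁ − p₀) / (1 − p₀).
PS = (0.83814 − 0.37221) / (1 − 0.37221) = 0.46594 / 0.62779 ≈ 0.7422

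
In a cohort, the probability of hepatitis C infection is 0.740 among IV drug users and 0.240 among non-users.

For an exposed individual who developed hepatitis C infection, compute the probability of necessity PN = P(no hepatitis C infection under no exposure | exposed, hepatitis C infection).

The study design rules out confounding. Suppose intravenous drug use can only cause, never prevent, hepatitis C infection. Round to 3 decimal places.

Let p₁ = 0.74, p₀ = 0.24.
Under exogeneity and monotonicity, PN = (p₁ − p₀) / p₁.
PN = (0.74 − 0.24) / 0.74 = 0.5 / 0.74 ≈ 0.6757

PN ≈ 0.676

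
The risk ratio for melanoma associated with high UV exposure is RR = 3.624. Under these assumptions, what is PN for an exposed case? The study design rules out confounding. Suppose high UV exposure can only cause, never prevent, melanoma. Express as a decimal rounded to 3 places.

PN ≈ 0.724

Under exogeneity and monotonicity, PN = (RR − 1) / RR = 1 − 1/RR.
PN = (3.624 − 1) / 3.624 = 2.624 / 3.624 ≈ 0.7241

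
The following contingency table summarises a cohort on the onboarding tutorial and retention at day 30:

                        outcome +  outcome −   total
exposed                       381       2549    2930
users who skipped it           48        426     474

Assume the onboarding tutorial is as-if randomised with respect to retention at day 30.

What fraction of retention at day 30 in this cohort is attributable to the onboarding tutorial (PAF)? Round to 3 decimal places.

PAF ≈ 0.196

p₁ = P(outcome | exposed) = 381/2930 = 0.13003
p₀ = P(outcome | unexposed) = 48/474 = 0.10127
Exposure prevalence π = 2930/3404 = 0.86075; overall risk P(Y=1) = 0.12603.
Under exogeneity, PAF = [P(Y=1) − p₀]/P(Y=1).
PAF = (0.12603 − 0.10127) / 0.12603 ≈ 0.1965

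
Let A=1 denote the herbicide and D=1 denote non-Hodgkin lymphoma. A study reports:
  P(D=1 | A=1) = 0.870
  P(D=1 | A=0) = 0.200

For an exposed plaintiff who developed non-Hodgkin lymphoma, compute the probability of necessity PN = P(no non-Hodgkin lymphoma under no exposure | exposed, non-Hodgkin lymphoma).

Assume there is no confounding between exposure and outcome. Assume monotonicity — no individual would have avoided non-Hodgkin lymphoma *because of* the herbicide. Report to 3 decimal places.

Let p₁ = 0.87, p₀ = 0.2.
Under exogeneity and monotonicity, PN = (p₁ − p₀) / p₁.
PN = (0.87 − 0.2) / 0.87 = 0.67 / 0.87 ≈ 0.7701

PN ≈ 0.770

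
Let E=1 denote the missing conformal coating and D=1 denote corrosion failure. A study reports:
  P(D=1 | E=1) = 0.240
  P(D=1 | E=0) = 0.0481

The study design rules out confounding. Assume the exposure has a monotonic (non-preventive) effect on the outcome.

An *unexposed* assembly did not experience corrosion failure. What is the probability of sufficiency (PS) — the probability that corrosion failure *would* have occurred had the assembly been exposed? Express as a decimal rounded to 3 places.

PS ≈ 0.202

Let p₁ = 0.24, p₀ = 0.0481.
Under exogeneity and monotonicity, PS = (p₁ − p₀) / (1 − p₀).
PS = (0.24 − 0.0481) / (1 − 0.0481) = 0.1919 / 0.9519 ≈ 0.2016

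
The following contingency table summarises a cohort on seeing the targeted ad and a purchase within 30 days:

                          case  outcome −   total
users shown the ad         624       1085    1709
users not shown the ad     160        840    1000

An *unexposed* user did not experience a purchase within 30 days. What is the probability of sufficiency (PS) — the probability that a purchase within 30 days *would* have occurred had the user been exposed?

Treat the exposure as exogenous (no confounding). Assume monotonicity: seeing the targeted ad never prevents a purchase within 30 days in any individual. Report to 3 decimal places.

PS ≈ 0.244

p₁ = P(outcome | exposed) = 624/1709 = 0.36513
p₀ = P(outcome | unexposed) = 160/1000 = 0.16
Under exogeneity and monotonicity, PS = (p₁ − p₀)/(1 − p₀).
PS = (0.36513 − 0.16) / 0.84 ≈ 0.2442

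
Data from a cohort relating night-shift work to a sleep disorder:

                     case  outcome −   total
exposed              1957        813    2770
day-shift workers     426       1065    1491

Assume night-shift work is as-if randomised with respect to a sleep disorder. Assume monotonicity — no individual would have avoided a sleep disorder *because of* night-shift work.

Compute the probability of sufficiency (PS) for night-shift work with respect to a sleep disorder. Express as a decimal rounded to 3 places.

PS ≈ 0.589

p₁ = P(outcome | exposed) = 1957/2770 = 0.7065
p₀ = P(outcome | unexposed) = 426/1491 = 0.28571
Under exogeneity and monotonicity, PS = (p₁ − p₀) / (1 − p₀).
PS = (0.7065 − 0.28571) / (1 − 0.28571) = 0.42078 / 0.71429 ≈ 0.5891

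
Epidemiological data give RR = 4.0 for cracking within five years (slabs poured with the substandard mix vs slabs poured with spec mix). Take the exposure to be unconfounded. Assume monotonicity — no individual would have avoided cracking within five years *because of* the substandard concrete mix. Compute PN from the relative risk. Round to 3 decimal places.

PN ≈ 0.750

Under exogeneity and monotonicity, PN = (RR − 1) / RR = 1 − 1/RR.
PN = (4.0 − 1) / 4.0 = 3 / 4.0 ≈ 0.7500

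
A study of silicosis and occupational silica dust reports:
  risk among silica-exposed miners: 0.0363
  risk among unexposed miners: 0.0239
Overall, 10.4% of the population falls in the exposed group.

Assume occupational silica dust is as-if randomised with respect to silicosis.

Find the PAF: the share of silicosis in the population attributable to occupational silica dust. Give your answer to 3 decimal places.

PAF ≈ 0.051

Let p₁ = 0.0363, p₀ = 0.0239.
Overall risk P(Y=1) = π·p₁ + (1−π)·p₀ = 0.104×0.0363 + 0.896×0.0239 = 0.02519.
Under exogeneity, PAF = [P(Y=1) − p₀] / P(Y=1).
PAF = (0.02519 − 0.0239) / 0.02519 ≈ 0.0512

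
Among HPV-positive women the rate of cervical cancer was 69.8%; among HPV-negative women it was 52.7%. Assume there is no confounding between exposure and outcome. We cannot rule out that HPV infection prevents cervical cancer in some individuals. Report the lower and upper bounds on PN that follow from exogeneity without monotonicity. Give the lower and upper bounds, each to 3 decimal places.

p₁ = 0.698, p₀ = 0.527.
Under exogeneity alone the bounds on PN are max{0,(p₁−p₀)/p₁} ≤ PN ≤ min{1,(1−p₀)/p₁}.
  lower = (p₁ − p₀)/p₁ = 0.171 / 0.698 ≈ 0.2450
  upper = min{1, (1 − p₀)/p₁} = 0.473 / 0.698 ≈ 0.6777

0.245 ≤ PN ≤ 0.678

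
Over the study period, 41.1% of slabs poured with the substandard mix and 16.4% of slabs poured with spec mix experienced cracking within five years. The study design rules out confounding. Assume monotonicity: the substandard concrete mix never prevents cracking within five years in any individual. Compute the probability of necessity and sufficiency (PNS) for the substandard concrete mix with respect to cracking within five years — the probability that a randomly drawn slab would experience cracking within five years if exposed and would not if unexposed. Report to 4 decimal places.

p₁ = 0.411, p₀ = 0.164.
Under exogeneity and monotonicity, PNS = p₁ − p₀.
PNS = 0.411 − 0.164 = 0.247

PNS ≈ 0.2470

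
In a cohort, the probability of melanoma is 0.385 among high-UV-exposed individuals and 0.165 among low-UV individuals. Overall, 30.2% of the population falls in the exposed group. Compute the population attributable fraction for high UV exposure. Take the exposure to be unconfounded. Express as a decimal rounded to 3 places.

PAF ≈ 0.287

Let p₁ = 0.385, p₀ = 0.165.
Overall risk P(Y=1) = π·p₁ + (1−π)·p₀ = 0.302×0.385 + 0.698×0.165 = 0.23144.
Under exogeneity, PAF = [P(Y=1) − p₀] / P(Y=1).
PAF = (0.23144 − 0.165) / 0.23144 ≈ 0.2871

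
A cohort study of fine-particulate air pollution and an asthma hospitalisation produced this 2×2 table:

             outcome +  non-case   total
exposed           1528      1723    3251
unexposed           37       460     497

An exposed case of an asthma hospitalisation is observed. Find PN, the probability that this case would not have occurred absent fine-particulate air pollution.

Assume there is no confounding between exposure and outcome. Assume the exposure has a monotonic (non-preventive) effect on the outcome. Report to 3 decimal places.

PN ≈ 0.842

p₁ = P(outcome | exposed) = 1528/3251 = 0.47001
p₀ = P(outcome | unexposed) = 37/497 = 0.074447
Under exogeneity and monotonicity, PN = (p₁ − p₀) / p₁.
PN = (0.47001 − 0.074447) / 0.47001 = 0.39556 / 0.47001 ≈ 0.8416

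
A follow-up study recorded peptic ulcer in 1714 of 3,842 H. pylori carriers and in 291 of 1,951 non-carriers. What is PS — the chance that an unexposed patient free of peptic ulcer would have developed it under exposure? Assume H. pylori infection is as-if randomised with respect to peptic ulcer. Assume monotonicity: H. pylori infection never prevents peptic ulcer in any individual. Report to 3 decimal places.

p₁ = P(outcome | exposed) = 1714/3842 = 0.44612
p₀ = P(outcome | unexposed) = 291/1951 = 0.14915
Under exogeneity and monotonicity, PS = (p₁ − p₀) / (1 − p₀).
PS = (0.44612 − 0.14915) / (1 − 0.14915) = 0.29697 / 0.85085 ≈ 0.3490

PS ≈ 0.349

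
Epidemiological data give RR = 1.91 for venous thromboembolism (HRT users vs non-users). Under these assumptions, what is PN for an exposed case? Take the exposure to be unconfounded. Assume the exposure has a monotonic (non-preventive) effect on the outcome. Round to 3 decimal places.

PN ≈ 0.476

Under exogeneity and monotonicity, PN = (RR − 1) / RR = 1 − 1/RR.
PN = (1.91 − 1) / 1.91 = 0.91 / 1.91 ≈ 0.4764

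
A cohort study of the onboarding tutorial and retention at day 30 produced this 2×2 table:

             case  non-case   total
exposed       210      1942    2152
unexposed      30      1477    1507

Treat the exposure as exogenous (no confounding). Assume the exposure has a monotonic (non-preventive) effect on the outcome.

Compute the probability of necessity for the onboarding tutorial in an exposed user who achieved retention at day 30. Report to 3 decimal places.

p₁ = P(outcome | exposed) = 210/2152 = 0.097584
p₀ = P(outcome | unexposed) = 30/1507 = 0.019907
Under exogeneity and monotonicity, PN = (p₁ − p₀) / p₁.
PN = (0.097584 − 0.019907) / 0.097584 = 0.077677 / 0.097584 ≈ 0.7960

PN ≈ 0.796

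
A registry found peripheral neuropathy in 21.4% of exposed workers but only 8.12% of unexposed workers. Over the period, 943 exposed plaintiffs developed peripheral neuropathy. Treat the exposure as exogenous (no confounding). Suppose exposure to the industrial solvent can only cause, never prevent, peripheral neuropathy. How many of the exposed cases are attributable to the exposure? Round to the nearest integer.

p₁ = 0.214, p₀ = 0.0812.
PN = (p₁ − p₀)/p₁ = (0.214 − 0.0812) / 0.214 ≈ 0.62056.
Attributable cases ≈ PN × (exposed cases) = 0.62056 × 943 ≈ 585.19.

about 585 cases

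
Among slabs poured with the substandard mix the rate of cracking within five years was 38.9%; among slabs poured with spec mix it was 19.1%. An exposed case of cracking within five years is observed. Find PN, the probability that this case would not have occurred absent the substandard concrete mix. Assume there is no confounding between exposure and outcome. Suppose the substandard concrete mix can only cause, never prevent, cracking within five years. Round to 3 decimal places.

p₁ = 0.389, p₀ = 0.191.
Under exogeneity and monotonicity, PN = (p₁ − p₀) / p₁.
PN = (0.389 − 0.191) / 0.389 = 0.198 / 0.389 ≈ 0.5090

PN ≈ 0.509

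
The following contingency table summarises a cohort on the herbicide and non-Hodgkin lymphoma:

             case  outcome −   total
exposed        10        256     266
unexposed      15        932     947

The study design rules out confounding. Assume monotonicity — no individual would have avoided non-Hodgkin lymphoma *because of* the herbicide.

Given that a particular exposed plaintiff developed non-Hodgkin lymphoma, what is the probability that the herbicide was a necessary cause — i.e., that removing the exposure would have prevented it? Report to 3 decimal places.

PN ≈ 0.579

p₁ = P(outcome | exposed) = 10/266 = 0.037594
p₀ = P(outcome | unexposed) = 15/947 = 0.015839
Under exogeneity and monotonicity, PN = (p₁ − p₀)/p₁.
PN = (0.037594 − 0.015839) / 0.037594 ≈ 0.5787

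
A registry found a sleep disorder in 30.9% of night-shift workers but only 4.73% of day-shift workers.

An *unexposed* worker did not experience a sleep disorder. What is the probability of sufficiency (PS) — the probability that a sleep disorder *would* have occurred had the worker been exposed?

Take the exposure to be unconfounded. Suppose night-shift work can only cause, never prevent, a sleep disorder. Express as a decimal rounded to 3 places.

p₁ = 0.309, p₀ = 0.0473.
Under exogeneity and monotonicity, PS = (p₁ − p₀) / (1 − p₀).
PS = (0.309 − 0.0473) / (1 − 0.0473) = 0.2617 / 0.9527 ≈ 0.2747

PS ≈ 0.275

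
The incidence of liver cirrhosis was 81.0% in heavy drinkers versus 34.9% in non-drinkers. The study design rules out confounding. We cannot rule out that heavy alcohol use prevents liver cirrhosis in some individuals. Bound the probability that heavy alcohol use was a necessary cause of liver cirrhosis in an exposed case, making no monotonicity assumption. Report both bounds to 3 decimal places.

0.569 ≤ PN ≤ 0.804

p₁ = 0.81, p₀ = 0.349.
Under exogeneity alone the bounds on PN are max{0,(p₁−p₀)/p₁} ≤ PN ≤ min{1,(1−p₀)/p₁}.
  lower = (p₁ − p₀)/p₁ = 0.461 / 0.81 ≈ 0.5691
  upper = min{1, (1 − p₀)/p₁} = 0.651 / 0.81 ≈ 0.8037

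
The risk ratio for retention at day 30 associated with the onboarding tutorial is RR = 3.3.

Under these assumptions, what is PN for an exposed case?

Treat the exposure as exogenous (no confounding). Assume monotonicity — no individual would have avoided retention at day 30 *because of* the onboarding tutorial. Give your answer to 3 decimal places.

Under exogeneity and monotonicity, PN = (RR − 1) / RR = 1 − 1/RR.
PN = (3.3 − 1) / 3.3 = 2.3 / 3.3 ≈ 0.6970

PN ≈ 0.697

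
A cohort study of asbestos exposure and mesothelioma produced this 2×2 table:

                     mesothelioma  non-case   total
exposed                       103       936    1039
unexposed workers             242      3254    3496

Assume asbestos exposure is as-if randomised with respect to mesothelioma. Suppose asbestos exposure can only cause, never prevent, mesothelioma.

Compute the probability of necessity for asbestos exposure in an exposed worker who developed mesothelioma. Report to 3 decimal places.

PN ≈ 0.302

p₁ = P(outcome | exposed) = 103/1039 = 0.099134
p₀ = P(outcome | unexposed) = 242/3496 = 0.069222
Under exogeneity and monotonicity, PN = (p₁ − p₀) / p₁.
PN = (0.099134 − 0.069222) / 0.099134 = 0.029912 / 0.099134 ≈ 0.3017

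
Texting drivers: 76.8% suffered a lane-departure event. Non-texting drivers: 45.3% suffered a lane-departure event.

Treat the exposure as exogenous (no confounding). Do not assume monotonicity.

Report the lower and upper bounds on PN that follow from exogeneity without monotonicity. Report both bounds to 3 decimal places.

p₁ = 0.768, p₀ = 0.453.
Under exogeneity alone the bounds on PN are max{0,(p₁−p₀)/p₁} ≤ PN ≤ min{1,(1−p₀)/p₁}.
  lower = (p₁ − p₀)/p₁ = 0.315 / 0.768 ≈ 0.4102
  upper = min{1, (1 − p₀)/p₁} = 0.547 / 0.768 ≈ 0.7122

0.410 ≤ PN ≤ 0.712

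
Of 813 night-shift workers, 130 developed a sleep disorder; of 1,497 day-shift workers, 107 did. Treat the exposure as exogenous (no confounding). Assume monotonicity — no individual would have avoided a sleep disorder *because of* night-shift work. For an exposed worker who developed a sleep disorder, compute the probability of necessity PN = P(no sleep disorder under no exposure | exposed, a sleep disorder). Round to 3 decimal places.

p₁ = P(outcome | exposed) = 130/813 = 0.1599
p₀ = P(outcome | unexposed) = 107/1497 = 0.071476
Under exogeneity and monotonicity, PN = (p₁ − p₀) / p₁.
PN = (0.1599 − 0.071476) / 0.1599 = 0.088425 / 0.1599 ≈ 0.5530

PN ≈ 0.553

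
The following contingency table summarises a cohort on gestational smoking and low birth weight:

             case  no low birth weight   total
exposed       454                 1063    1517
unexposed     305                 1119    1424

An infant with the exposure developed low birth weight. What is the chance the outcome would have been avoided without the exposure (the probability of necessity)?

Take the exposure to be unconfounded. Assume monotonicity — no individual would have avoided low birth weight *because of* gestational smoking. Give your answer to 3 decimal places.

PN ≈ 0.284

p₁ = P(outcome | exposed) = 454/1517 = 0.29927
p₀ = P(outcome | unexposed) = 305/1424 = 0.21419
Under exogeneity and monotonicity, PN = (p₁ − p₀)/p₁.
PN = (0.29927 − 0.21419) / 0.29927 ≈ 0.2843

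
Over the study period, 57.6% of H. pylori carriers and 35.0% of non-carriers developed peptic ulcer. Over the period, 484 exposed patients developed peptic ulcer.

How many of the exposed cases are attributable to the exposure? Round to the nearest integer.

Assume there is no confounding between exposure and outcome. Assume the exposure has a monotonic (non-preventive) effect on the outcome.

about 190 cases

p₁ = 0.576, p₀ = 0.35.
PN = (p₁ − p₀)/p₁ = (0.576 − 0.35) / 0.576 ≈ 0.39236.
Attributable cases ≈ PN × (exposed cases) = 0.39236 × 484 ≈ 189.90.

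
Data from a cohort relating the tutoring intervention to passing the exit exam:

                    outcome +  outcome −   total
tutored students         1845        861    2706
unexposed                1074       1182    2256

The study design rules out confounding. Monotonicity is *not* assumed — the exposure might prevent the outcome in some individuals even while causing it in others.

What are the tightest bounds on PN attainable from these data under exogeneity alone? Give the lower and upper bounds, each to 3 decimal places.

0.302 ≤ PN ≤ 0.768

p₁ = P(outcome | exposed) = 1845/2706 = 0.68182
p₀ = P(outcome | unexposed) = 1074/2256 = 0.47606
Under exogeneity alone the bounds on PN are max{0,(p₁−p₀)/p₁} ≤ PN ≤ min{1,(1−p₀)/p₁}.
  lower = (p₁ − p₀)/p₁ = 0.20575 / 0.68182 ≈ 0.3018
  upper = min{1, (1 − p₀)/p₁} = 0.52394 / 0.68182 ≈ 0.7684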